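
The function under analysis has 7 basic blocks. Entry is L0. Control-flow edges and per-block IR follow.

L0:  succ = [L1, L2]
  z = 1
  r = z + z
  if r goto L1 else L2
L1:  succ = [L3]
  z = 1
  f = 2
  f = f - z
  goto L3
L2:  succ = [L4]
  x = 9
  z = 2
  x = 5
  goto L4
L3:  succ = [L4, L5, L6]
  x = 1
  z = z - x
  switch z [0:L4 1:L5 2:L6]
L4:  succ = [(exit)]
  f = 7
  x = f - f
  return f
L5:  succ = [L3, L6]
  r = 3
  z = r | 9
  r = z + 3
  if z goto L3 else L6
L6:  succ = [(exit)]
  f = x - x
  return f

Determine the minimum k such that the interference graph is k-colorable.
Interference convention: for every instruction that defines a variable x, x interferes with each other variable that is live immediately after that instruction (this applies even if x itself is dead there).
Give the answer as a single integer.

Answer: 3

Working:
Per-block:
  L0 def {r,z} use ∅
  L1 def {f,z} use ∅
  L2 def {x,z} use ∅
  L3 def {x,z} use {z}
  L4 def {f,x} use ∅
  L5 def {r,z} use ∅
  L6 def {f} use {x}

Backward fixpoint:
  L0: in=∅ out=∅
  L1: in=∅ out={z}
  L2: in=∅ out=∅
  L3: in={z} out={x}
  L4: in=∅ out=∅
  L5: in={x} out={x,z}
  L6: in={x} out=∅

Conflict graph:
  f↔{x,z}
  r↔{x,z}
  x↔{f,r,z}
  z↔{f,r,x}

Registers:
  {f,x,z} pairwise interfere (3-clique) ⇒ χ ≥ 3
  3-colouring: R0={x}  R1={z}  R2={f,r}
  χ = 3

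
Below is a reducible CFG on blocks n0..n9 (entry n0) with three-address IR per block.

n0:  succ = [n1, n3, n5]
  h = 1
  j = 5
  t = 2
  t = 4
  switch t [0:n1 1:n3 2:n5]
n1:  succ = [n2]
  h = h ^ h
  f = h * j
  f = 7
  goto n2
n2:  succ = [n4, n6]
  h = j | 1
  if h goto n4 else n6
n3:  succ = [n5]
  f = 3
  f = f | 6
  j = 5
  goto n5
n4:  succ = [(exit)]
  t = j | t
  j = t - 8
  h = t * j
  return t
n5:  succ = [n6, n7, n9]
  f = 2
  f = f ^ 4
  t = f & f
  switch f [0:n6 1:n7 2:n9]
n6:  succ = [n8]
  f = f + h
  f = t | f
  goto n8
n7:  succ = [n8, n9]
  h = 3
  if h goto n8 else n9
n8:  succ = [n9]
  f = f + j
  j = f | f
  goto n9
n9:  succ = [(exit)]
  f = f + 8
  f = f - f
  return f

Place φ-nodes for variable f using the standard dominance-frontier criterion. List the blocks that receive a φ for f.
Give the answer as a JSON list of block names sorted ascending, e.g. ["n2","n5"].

Answer: ["n5", "n6", "n8", "n9"]

Working:
idom tree: n1←n0 n2←n1 n3←n0 n4←n2 n5←n0 n6←n0 n7←n5 n8←n0 n9←n0
Dom at joins:
  n5: preds {n0,n3}: {n0} ∩ {n0,n3} = {n0}; idom=n0
  n6: preds {n2,n5}: {n0,n1,n2} ∩ {n0,n5} = {n0}; idom=n0
  n8: preds {n6,n7}: {n0,n6} ∩ {n0,n5,n7} = {n0}; idom=n0
  n9: preds {n5,n7,n8}: {n0,n5} ∩ {n0,n5,n7} ∩ {n0,n8} = {n0}; idom=n0

DF walk-up:
  n5←n0: walk · to n0
  n5←n3: walk n3 to n0
  n6←n2: walk n2→n1 to n0
  n6←n5: walk n5 to n0
  n8←n6: walk n6 to n0
  n8←n7: walk n7→n5 to n0
  n9←n5: walk n5 to n0
  n9←n7: walk n7→n5 to n0
  n9←n8: walk n8 to n0
  n0 → ∅
  n1 → {n6}
  n2 → {n6}
  n3 → {n5}
  n4 → ∅
  n5 → {n6,n8,n9}
  n6 → {n8}
  n7 → {n8,n9}
  n8 → {n9}
  n9 → ∅

φ for f: defs {n1,n3,n5,n6,n8,n9}
  DF⁺ = {n5,n6,n8,n9}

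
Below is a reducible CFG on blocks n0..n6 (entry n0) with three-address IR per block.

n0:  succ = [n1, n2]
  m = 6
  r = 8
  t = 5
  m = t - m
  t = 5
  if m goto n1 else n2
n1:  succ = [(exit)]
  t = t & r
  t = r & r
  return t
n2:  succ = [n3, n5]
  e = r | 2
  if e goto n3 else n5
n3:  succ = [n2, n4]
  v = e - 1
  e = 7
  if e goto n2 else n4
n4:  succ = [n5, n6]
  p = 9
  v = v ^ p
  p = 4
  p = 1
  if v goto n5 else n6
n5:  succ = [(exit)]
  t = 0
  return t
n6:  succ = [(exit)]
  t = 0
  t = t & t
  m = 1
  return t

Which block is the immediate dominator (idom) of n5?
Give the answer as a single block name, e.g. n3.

Answer: n2

Analysis:
idom tree: n1←n0 n2←n0 n3←n2 n4←n3 n5←n2 n6←n4
Dom∩ at merges:
  n2: preds {n0,n3}: {n0} ∩ {n0,n2,n3} = {n0}; idom=n0
  n5: preds {n2,n4}: {n0,n2} ∩ {n0,n2,n3,n4} = {n0,n2}; idom=n2

idom(n5) = n2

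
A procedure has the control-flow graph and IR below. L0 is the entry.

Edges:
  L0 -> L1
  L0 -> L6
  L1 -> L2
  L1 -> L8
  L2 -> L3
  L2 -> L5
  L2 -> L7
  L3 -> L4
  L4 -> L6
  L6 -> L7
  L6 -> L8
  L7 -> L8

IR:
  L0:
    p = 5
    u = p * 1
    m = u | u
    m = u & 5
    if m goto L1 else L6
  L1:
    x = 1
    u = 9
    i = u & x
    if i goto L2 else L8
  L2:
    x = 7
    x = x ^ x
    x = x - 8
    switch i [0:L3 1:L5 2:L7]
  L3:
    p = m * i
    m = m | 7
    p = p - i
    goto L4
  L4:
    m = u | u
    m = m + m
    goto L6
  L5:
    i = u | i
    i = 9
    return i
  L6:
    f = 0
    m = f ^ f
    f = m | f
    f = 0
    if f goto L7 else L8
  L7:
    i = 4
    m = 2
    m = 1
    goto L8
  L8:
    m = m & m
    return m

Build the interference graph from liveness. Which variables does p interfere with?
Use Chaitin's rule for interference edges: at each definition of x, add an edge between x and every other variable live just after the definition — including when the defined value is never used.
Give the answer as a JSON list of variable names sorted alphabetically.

Answer: ["i", "m", "u"]

Working:
def/use:
  L0: def={m,p,u} ue=∅
  L1: def={i,u,x} ue=∅
  L2: def={x} ue={i}
  L3: def={m,p} ue={i,m}
  L4: def={m} ue={u}
  L5: def={i} ue={i,u}
  L6: def={f,m} ue=∅
  L7: def={i,m} ue=∅
  L8: def={m} ue={m}

Live sets:
  L0 li=∅ lo={m}
  L1 li={m} lo={i,m,u}
  L2 li={i,m,u} lo={i,m,u}
  L3 li={i,m,u} lo={u}
  L4 li={u} lo=∅
  L5 li={i,u} lo=∅
  L6 li=∅ lo={m}
  L7 li=∅ lo={m}
  L8 li={m} lo=∅

Interfere edges:
  f — {m}
  i — {m,p,u,x}
  m — {f,i,p,u,x}
  p — {i,m,u}
  u — {i,m,p,x}
  x — {i,m,u}

N(p) = ["i", "m", "u"]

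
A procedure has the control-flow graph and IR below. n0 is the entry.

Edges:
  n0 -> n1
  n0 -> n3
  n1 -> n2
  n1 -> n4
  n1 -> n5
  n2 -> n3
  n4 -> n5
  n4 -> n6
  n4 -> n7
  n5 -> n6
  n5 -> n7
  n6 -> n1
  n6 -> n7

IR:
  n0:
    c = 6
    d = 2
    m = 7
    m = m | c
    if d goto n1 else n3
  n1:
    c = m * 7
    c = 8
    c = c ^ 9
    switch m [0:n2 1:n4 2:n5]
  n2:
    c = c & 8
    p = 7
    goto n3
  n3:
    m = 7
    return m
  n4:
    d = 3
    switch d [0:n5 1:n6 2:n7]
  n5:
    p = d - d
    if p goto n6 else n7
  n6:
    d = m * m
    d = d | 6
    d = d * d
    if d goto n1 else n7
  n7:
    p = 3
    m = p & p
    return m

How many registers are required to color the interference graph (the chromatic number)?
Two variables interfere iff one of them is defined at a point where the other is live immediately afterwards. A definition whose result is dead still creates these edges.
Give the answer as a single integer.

Answer: 3

Derivation:
Per-block:
  n0: {c,d,m} / ∅
  n1: {c} / {m}
  n2: {c,p} / {c}
  n3: {m} / ∅
  n4: {d} / ∅
  n5: {p} / {d}
  n6: {d} / {m}
  n7: {m,p} / ∅

Live sets:
  live n0: ∅→{d,m}
  live n1: {d,m}→{c,d,m}
  live n2: {c}→∅
  live n3: ∅→∅
  live n4: {m}→{d,m}
  live n5: {d,m}→{m}
  live n6: {m}→{d,m}
  live n7: ∅→∅

Interference:
  c: {d,m}
  d: {c,m}
  m: {c,d,p}
  p: {m}

Registers:
  clique {c,d,m} ⇒ need ≥ 3
  assign c→R1 d→R2 m→R0 p→R1 — no edge inside a register ⇒ χ ≤ 3
  χ = 3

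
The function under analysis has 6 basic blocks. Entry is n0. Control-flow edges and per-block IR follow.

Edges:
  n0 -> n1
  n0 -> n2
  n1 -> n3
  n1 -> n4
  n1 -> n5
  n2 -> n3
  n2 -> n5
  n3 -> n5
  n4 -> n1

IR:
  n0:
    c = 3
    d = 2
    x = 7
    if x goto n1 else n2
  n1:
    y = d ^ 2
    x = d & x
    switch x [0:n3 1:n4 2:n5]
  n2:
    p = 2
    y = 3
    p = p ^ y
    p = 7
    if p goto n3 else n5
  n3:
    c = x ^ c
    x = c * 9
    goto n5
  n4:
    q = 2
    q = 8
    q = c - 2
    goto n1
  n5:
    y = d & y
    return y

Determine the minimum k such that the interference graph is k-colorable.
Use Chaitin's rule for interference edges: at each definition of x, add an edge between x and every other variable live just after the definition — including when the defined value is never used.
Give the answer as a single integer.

Answer: 5

Analysis:
Block summaries:
  n0: {c,d,x} / ∅
  n1: {x,y} / {d,x}
  n2: {p,y} / ∅
  n3: {c,x} / {c,x}
  n4: {q} / {c}
  n5: {y} / {d,y}

Liveness:
  n0 li=∅ lo={c,d,x}
  n1 li={c,d,x} lo={c,d,x,y}
  n2 li={c,d,x} lo={c,d,x,y}
  n3 li={c,d,x,y} lo={d,y}
  n4 li={c,d,x} lo={c,d,x}
  n5 li={d,y} lo=∅

Interfere edges:
  c: {d,p,q,x,y}
  d: {c,p,q,x,y}
  p: {c,d,x,y}
  q: {c,d,x}
  x: {c,d,p,q,y}
  y: {c,d,p,x}

Chromatic number:
  lower bound: {c,d,p,x,y} mutually conflict ⇒ χ ≥ 5
  assign c→c0 d→c1 p→c3 q→c3 x→c2 y→c4 — no edge inside a register ⇒ χ ≤ 5
  χ = 5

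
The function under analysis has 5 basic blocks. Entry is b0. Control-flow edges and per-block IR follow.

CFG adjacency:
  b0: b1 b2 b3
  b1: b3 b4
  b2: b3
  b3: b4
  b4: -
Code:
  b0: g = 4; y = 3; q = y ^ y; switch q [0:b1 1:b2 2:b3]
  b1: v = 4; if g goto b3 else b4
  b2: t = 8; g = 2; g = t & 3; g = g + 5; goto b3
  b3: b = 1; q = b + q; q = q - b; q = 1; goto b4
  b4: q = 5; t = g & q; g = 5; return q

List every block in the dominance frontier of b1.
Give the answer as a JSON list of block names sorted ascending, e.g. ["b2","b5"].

Answer: ["b3", "b4"]

Derivation:
idom tree: b1←b0 b2←b0 b3←b0 b4←b0
Dom at joins:
  b3: preds {b0,b1,b2}: {b0} ∩ {b0,b1} ∩ {b0,b2} = {b0}; idom=b0
  b4: preds {b1,b3}: {b0,b1} ∩ {b0,b3} = {b0}; idom=b0

DF derivation:
  join b3 pred b0: · stop@b0
  join b3 pred b1: b1 stop@b0
  join b3 pred b2: b2 stop@b0
  join b4 pred b1: b1 stop@b0
  join b4 pred b3: b3 stop@b0
  b0 → ∅
  b1 → {b3,b4}
  b2 → {b3}
  b3 → {b4}
  b4 → ∅

DF(b1) = ["b3", "b4"]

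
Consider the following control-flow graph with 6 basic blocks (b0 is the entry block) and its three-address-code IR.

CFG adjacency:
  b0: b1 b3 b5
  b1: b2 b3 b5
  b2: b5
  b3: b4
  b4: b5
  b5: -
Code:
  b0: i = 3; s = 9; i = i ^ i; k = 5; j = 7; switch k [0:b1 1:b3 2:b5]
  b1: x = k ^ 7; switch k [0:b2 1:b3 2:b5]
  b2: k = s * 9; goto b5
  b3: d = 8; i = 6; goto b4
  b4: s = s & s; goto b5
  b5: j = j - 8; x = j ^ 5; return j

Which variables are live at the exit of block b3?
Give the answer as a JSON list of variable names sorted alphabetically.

Answer: ["j", "s"]

Derivation:
Block summaries:
  b0: def={i,j,k,s} ue=∅
  b1: def={x} ue={k}
  b2: def={k} ue={s}
  b3: def={d,i} ue=∅
  b4: def={s} ue={s}
  b5: def={j,x} ue={j}

Live sets:
  b0: in=∅ out={j,k,s}
  b1: in={j,k,s} out={j,s}
  b2: in={j,s} out={j}
  b3: in={j,s} out={j,s}
  b4: in={j,s} out={j}
  b5: in={j} out=∅

live-out(b3) = ["j", "s"]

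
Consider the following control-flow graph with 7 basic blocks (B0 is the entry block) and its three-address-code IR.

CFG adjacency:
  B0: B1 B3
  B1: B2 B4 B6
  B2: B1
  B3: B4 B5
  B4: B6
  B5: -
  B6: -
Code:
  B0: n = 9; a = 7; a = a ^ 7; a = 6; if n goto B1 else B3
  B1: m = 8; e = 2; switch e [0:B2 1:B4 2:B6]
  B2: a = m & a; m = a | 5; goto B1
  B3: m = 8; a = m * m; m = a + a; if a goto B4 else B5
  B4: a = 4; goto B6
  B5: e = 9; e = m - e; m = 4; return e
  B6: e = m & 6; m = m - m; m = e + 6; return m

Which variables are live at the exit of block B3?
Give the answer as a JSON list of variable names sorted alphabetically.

Answer: ["m"]

Derivation:
Per-block:
  B0: {a,n} / ∅
  B1: {e,m} / ∅
  B2: {a,m} / {a,m}
  B3: {a,m} / ∅
  B4: {a} / ∅
  B5: {e,m} / {m}
  B6: {e,m} / {m}

Live sets:
  B0: in=∅ out={a}
  B1: in={a} out={a,m}
  B2: in={a,m} out={a}
  B3: in=∅ out={m}
  B4: in={m} out={m}
  B5: in={m} out=∅
  B6: in={m} out=∅

live-out(B3) = ["m"]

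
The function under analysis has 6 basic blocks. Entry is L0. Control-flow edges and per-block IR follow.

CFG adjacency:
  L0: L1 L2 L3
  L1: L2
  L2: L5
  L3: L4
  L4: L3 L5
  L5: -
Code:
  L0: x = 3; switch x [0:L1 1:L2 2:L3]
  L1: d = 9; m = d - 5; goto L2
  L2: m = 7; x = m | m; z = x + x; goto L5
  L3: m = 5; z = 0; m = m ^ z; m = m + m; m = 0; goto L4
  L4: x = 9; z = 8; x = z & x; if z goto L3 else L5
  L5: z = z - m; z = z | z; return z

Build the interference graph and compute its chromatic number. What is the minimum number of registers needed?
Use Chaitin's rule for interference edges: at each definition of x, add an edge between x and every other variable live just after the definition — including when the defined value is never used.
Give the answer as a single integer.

Answer: 3

Analysis:
Block summaries:
  L0: {x} / ∅
  L1: {d,m} / ∅
  L2: {m,x,z} / ∅
  L3: {m,z} / ∅
  L4: {x,z} / ∅
  L5: {z} / {m,z}

Live sets:
  L0: in=∅ out=∅
  L1: in=∅ out=∅
  L2: in=∅ out={m,z}
  L3: in=∅ out={m}
  L4: in={m} out={m,z}
  L5: in={m,z} out=∅

Conflict graph:
  d — ∅
  m — {x,z}
  x — {m,z}
  z — {m,x}

Chromatic number:
  lower bound: {m,x,z} mutually conflict ⇒ χ ≥ 3
  assign d→c0 m→c0 x→c1 z→c2 — no edge inside a register ⇒ χ ≤ 3
  χ = 3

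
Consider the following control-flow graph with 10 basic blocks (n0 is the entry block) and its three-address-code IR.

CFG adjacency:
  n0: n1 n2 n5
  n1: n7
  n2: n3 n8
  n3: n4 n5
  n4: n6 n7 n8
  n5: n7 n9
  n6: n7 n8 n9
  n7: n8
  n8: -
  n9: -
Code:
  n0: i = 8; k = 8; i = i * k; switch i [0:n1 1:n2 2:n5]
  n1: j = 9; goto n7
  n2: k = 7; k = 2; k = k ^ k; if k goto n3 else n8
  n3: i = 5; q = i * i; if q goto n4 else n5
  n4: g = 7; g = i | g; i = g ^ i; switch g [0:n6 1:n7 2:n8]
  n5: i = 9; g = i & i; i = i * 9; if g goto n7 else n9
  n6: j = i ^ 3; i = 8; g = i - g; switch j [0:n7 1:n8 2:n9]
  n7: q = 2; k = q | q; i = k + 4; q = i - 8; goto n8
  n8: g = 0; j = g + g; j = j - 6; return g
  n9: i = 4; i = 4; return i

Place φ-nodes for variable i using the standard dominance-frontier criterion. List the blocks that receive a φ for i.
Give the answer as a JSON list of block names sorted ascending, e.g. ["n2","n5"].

Answer: ["n5", "n7", "n8", "n9"]

Derivation:
idom tree: n1←n0 n2←n0 n3←n2 n4←n3 n5←n0 n6←n4 n7←n0 n8←n0 n9←n0
Dom∩ at merges:
  n5: preds {n0,n3}: {n0} ∩ {n0,n2,n3} = {n0}; idom=n0
  n7: preds {n1,n4,n5,n6}: {n0,n1} ∩ {n0,n2,n3,n4} ∩ {n0,n5} ∩ {n0,n2,n3,n4,n6} = {n0}; idom=n0
  n8: preds {n2,n4,n6,n7}: {n0,n2} ∩ {n0,n2,n3,n4} ∩ {n0,n2,n3,n4,n6} ∩ {n0,n7} = {n0}; idom=n0
  n9: preds {n5,n6}: {n0,n5} ∩ {n0,n2,n3,n4,n6} = {n0}; idom=n0

DF derivation:
  join n5 pred n0: · stop@n0
  join n5 pred n3: n3→n2 stop@n0
  join n7 pred n1: n1 stop@n0
  join n7 pred n4: n4→n3→n2 stop@n0
  join n7 pred n5: n5 stop@n0
  join n7 pred n6: n6→n4→n3→n2 stop@n0
  join n8 pred n2: n2 stop@n0
  join n8 pred n4: n4→n3→n2 stop@n0
  join n8 pred n6: n6→n4→n3→n2 stop@n0
  join n8 pred n7: n7 stop@n0
  join n9 pred n5: n5 stop@n0
  join n9 pred n6: n6→n4→n3→n2 stop@n0
  n0: DF=∅
  n1: DF={n7}
  n2: DF={n5,n7,n8,n9}
  n3: DF={n5,n7,n8,n9}
  n4: DF={n7,n8,n9}
  n5: DF={n7,n9}
  n6: DF={n7,n8,n9}
  n7: DF={n8}
  n8: DF=∅
  n9: DF=∅

φ for i: defs {n0,n3,n4,n5,n6,n7,n9}
  DF⁺ = {n5,n7,n8,n9}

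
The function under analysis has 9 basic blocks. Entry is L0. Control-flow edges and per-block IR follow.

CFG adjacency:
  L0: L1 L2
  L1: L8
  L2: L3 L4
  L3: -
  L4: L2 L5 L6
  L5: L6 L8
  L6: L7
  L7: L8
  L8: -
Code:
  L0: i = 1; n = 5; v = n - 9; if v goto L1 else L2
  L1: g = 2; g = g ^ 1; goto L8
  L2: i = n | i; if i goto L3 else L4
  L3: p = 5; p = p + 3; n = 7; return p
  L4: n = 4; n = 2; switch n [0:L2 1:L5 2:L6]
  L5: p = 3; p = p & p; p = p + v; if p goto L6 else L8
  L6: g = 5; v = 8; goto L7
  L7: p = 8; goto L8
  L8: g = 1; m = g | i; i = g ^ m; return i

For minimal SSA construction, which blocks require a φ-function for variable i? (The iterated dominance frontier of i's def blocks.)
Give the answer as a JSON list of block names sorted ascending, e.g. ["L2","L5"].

Answer: ["L2", "L8"]

Analysis:
idom tree: L1←L0 L2←L0 L3←L2 L4←L2 L5←L4 L6←L4 L7←L6 L8←L0
Dom at joins:
  L2: preds {L0,L4}: {L0} ∩ {L0,L2,L4} = {L0}; idom=L0
  L6: preds {L4,L5}: {L0,L2,L4} ∩ {L0,L2,L4,L5} = {L0,L2,L4}; idom=L4
  L8: preds {L1,L5,L7}: {L0,L1} ∩ {L0,L2,L4,L5} ∩ {L0,L2,L4,L6,L7} = {L0}; idom=L0

DF derivation:
  join L2 pred L0: · stop@L0
  join L2 pred L4: L4→L2 stop@L0
  join L6 pred L4: · stop@L4
  join L6 pred L5: L5 stop@L4
  join L8 pred L1: L1 stop@L0
  join L8 pred L5: L5→L4→L2 stop@L0
  join L8 pred L7: L7→L6→L4→L2 stop@L0
  L0 → ∅
  L1 → {L8}
  L2 → {L2,L8}
  L3 → ∅
  L4 → {L2,L8}
  L5 → {L6,L8}
  L6 → {L8}
  L7 → {L8}
  L8 → ∅

φ for i: defs {L0,L2,L8}
  DF⁺ = {L2,L8}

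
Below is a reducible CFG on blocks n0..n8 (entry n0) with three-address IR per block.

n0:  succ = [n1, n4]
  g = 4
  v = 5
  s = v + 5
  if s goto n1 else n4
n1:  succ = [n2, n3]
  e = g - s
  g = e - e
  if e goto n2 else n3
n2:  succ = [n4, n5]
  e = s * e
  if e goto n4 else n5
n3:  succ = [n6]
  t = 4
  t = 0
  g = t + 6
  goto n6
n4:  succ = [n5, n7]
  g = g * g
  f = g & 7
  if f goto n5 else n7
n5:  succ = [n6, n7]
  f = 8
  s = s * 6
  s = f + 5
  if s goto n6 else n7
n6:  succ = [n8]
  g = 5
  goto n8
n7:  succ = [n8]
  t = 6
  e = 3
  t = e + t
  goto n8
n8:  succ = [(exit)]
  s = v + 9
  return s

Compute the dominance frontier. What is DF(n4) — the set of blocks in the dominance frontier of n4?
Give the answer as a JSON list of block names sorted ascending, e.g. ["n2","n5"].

idom tree: n1←n0 n2←n1 n3←n1 n4←n0 n5←n0 n6←n0 n7←n0 n8←n0
Dom∩ at merges:
  n4: preds {n0,n2}: {n0} ∩ {n0,n1,n2} = {n0}; idom=n0
  n5: preds {n2,n4}: {n0,n1,n2} ∩ {n0,n4} = {n0}; idom=n0
  n6: preds {n3,n5}: {n0,n1,n3} ∩ {n0,n5} = {n0}; idom=n0
  n7: preds {n4,n5}: {n0,n4} ∩ {n0,n5} = {n0}; idom=n0
  n8: preds {n6,n7}: {n0,n6} ∩ {n0,n7} = {n0}; idom=n0

Frontier:
  n4←n0: walk · to n0
  n4←n2: walk n2→n1 to n0
  n5←n2: walk n2→n1 to n0
  n5←n4: walk n4 to n0
  n6←n3: walk n3→n1 to n0
  n6←n5: walk n5 to n0
  n7←n4: walk n4 to n0
  n7←n5: walk n5 to n0
  n8←n6: walk n6 to n0
  n8←n7: walk n7 to n0
  n0: DF=∅
  n1: DF={n4,n5,n6}
  n2: DF={n4,n5}
  n3: DF={n6}
  n4: DF={n5,n7}
  n5: DF={n6,n7}
  n6: DF={n8}
  n7: DF={n8}
  n8: DF=∅

DF(n4) = ["n5", "n7"]

Answer: ["n5", "n7"]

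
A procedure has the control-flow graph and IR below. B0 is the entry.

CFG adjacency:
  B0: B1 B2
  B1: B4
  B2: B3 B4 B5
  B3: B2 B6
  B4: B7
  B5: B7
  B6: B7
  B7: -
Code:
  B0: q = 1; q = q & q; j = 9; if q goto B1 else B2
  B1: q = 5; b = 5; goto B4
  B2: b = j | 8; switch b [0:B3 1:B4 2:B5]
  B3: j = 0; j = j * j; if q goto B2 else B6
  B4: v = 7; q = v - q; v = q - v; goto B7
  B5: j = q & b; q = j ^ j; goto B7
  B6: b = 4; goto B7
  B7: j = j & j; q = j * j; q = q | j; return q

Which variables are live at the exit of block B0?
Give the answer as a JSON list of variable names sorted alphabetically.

Per-block:
  B0: def={j,q} ue=∅
  B1: def={b,q} ue=∅
  B2: def={b} ue={j}
  B3: def={j} ue={q}
  B4: def={q,v} ue={q}
  B5: def={j,q} ue={b,q}
  B6: def={b} ue=∅
  B7: def={j,q} ue={j}

Liveness:
  B0 li=∅ lo={j,q}
  B1 li={j} lo={j,q}
  B2 li={j,q} lo={b,j,q}
  B3 li={q} lo={j,q}
  B4 li={j,q} lo={j}
  B5 li={b,q} lo={j}
  B6 li={j} lo={j}
  B7 li={j} lo=∅

live-out(B0) = ["j", "q"]

Answer: ["j", "q"]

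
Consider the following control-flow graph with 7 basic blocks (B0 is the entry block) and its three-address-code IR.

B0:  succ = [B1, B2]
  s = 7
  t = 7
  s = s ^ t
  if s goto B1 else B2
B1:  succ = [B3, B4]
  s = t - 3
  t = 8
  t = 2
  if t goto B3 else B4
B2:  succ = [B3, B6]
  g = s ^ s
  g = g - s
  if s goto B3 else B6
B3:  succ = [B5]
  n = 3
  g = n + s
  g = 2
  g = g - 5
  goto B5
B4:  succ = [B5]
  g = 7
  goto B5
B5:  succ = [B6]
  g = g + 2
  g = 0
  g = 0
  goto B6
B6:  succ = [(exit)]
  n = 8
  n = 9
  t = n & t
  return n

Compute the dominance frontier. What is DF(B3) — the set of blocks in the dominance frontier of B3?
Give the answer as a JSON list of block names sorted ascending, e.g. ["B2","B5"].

Answer: ["B5"]

Derivation:
idom tree: B1←B0 B2←B0 B3←B0 B4←B1 B5←B0 B6←B0
Dom∩ at merges:
  B3: preds {B1,B2}: {B0,B1} ∩ {B0,B2} = {B0}; idom=B0
  B5: preds {B3,B4}: {B0,B3} ∩ {B0,B1,B4} = {B0}; idom=B0
  B6: preds {B2,B5}: {B0,B2} ∩ {B0,B5} = {B0}; idom=B0

DF derivation:
  B3←B1: walk B1 to B0
  B3←B2: walk B2 to B0
  B5←B3: walk B3 to B0
  B5←B4: walk B4→B1 to B0
  B6←B2: walk B2 to B0
  B6←B5: walk B5 to B0
  DF(B0)=∅
  DF(B1)={B3,B5}
  DF(B2)={B3,B6}
  DF(B3)={B5}
  DF(B4)={B5}
  DF(B5)={B6}
  DF(B6)=∅

DF(B3) = ["B5"]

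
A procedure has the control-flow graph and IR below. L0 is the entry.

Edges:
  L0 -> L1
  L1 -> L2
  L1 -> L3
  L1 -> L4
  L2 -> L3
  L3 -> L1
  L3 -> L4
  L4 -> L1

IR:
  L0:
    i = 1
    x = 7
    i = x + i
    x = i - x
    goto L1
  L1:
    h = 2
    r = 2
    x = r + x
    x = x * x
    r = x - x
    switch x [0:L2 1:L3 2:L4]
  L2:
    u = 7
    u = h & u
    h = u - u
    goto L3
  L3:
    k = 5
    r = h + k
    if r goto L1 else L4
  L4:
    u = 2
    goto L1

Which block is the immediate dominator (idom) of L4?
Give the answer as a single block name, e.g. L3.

Answer: L1

Derivation:
idom tree: L1←L0 L2←L1 L3←L1 L4←L1
Dom at joins:
  L1: preds {L0,L3,L4}: {L0} ∩ {L0,L1,L3} ∩ {L0,L1,L4} = {L0}; idom=L0
  L3: preds {L1,L2}: {L0,L1} ∩ {L0,L1,L2} = {L0,L1}; idom=L1
  L4: preds {L1,L3}: {L0,L1} ∩ {L0,L1,L3} = {L0,L1}; idom=L1

idom(L4) = L1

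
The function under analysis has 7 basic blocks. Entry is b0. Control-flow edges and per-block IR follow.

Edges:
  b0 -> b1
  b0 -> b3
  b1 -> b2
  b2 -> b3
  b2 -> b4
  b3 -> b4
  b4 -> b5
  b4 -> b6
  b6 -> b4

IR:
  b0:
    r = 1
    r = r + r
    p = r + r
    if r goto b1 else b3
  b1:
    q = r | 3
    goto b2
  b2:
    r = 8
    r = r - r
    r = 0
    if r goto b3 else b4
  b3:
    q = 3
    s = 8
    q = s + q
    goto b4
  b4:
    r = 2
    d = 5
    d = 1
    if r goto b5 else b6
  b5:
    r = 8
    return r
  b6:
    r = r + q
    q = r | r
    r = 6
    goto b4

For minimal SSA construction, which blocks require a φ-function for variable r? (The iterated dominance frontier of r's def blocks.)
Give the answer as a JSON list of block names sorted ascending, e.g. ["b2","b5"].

idom tree: b1←b0 b2←b1 b3←b0 b4←b0 b5←b4 b6←b4
Dom at joins:
  b3: preds {b0,b2}: {b0} ∩ {b0,b1,b2} = {b0}; idom=b0
  b4: preds {b2,b3,b6}: {b0,b1,b2} ∩ {b0,b3} ∩ {b0,b4,b6} = {b0}; idom=b0

DF walk-up:
  join b3 pred b0: · stop@b0
  join b3 pred b2: b2→b1 stop@b0
  join b4 pred b2: b2→b1 stop@b0
  join b4 pred b3: b3 stop@b0
  join b4 pred b6: b6→b4 stop@b0
  b0 → ∅
  b1 → {b3,b4}
  b2 → {b3,b4}
  b3 → {b4}
  b4 → {b4}
  b5 → ∅
  b6 → {b4}

φ for r: defs {b0,b2,b4,b5,b6}
  DF⁺ = {b3,b4}

Answer: ["b3", "b4"]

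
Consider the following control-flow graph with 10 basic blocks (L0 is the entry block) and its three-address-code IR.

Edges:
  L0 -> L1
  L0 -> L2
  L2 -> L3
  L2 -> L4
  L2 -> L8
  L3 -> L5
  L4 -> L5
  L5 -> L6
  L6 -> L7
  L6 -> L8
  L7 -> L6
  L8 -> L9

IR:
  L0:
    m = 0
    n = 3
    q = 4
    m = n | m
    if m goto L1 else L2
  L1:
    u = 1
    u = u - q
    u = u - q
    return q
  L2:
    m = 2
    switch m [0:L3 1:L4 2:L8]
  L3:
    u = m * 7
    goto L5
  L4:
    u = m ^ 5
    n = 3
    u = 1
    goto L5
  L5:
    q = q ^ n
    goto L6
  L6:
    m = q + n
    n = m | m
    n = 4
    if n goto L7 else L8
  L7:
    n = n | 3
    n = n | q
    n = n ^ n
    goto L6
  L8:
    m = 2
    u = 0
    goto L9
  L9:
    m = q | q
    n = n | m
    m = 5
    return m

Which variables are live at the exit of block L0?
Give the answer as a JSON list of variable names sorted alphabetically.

Answer: ["n", "q"]

Analysis:
def/use:
  L0: def={m,n,q} ue=∅
  L1: def={u} ue={q}
  L2: def={m} ue=∅
  L3: def={u} ue={m}
  L4: def={n,u} ue={m}
  L5: def={q} ue={n,q}
  L6: def={m,n} ue={n,q}
  L7: def={n} ue={n,q}
  L8: def={m,u} ue=∅
  L9: def={m,n} ue={n,q}

Live sets:
  L0: in=∅ out={n,q}
  L1: in={q} out=∅
  L2: in={n,q} out={m,n,q}
  L3: in={m,n,q} out={n,q}
  L4: in={m,q} out={n,q}
  L5: in={n,q} out={n,q}
  L6: in={n,q} out={n,q}
  L7: in={n,q} out={n,q}
  L8: in={n,q} out={n,q}
  L9: in={n,q} out=∅

live-out(L0) = ["n", "q"]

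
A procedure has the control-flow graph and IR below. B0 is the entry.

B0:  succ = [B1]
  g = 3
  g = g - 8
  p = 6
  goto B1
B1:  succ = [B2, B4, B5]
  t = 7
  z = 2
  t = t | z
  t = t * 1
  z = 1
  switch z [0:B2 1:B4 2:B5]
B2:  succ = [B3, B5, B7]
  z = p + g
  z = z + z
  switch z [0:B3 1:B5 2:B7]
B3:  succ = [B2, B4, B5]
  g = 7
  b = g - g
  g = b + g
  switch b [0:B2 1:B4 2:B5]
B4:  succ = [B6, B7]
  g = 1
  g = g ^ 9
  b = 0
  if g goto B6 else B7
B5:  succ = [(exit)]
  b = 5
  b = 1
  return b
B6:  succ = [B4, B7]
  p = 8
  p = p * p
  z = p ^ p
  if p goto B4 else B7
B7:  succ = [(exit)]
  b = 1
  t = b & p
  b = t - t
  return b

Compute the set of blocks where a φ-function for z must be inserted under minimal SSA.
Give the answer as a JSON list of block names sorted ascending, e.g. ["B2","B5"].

idom tree: B1←B0 B2←B1 B3←B2 B4←B1 B5←B1 B6←B4 B7←B1
Dom∩ at merges:
  B2: preds {B1,B3}: {B0,B1} ∩ {B0,B1,B2,B3} = {B0,B1}; idom=B1
  B4: preds {B1,B3,B6}: {B0,B1} ∩ {B0,B1,B2,B3} ∩ {B0,B1,B4,B6} = {B0,B1}; idom=B1
  B5: preds {B1,B2,B3}: {B0,B1} ∩ {B0,B1,B2} ∩ {B0,B1,B2,B3} = {B0,B1}; idom=B1
  B7: preds {B2,B4,B6}: {B0,B1,B2} ∩ {B0,B1,B4} ∩ {B0,B1,B4,B6} = {B0,B1}; idom=B1

DF walk-up:
  join B2 pred B1: · stop@B1
  join B2 pred B3: B3→B2 stop@B1
  join B4 pred B1: · stop@B1
  join B4 pred B3: B3→B2 stop@B1
  join B4 pred B6: B6→B4 stop@B1
  join B5 pred B1: · stop@B1
  join B5 pred B2: B2 stop@B1
  join B5 pred B3: B3→B2 stop@B1
  join B7 pred B2: B2 stop@B1
  join B7 pred B4: B4 stop@B1
  join B7 pred B6: B6→B4 stop@B1
  B0: DF=∅
  B1: DF=∅
  B2: DF={B2,B4,B5,B7}
  B3: DF={B2,B4,B5}
  B4: DF={B4,B7}
  B5: DF=∅
  B6: DF={B4,B7}
  B7: DF=∅

φ for z: defs {B1,B2,B6}
  DF⁺ = {B2,B4,B5,B7}

Answer: ["B2", "B4", "B5", "B7"]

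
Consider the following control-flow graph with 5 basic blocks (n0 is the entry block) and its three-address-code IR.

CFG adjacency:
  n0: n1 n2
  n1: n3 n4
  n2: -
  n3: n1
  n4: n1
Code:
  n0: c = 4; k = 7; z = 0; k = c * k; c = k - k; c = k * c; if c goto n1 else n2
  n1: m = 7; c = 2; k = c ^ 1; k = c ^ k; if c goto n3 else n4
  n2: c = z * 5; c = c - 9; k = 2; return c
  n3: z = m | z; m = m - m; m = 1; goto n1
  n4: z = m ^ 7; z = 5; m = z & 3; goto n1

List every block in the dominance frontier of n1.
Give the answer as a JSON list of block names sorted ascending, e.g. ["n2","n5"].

Answer: ["n1"]

Analysis:
idom tree: n1←n0 n2←n0 n3←n1 n4←n1
Join-block Dom:
  n1: preds {n0,n3,n4}: {n0} ∩ {n0,n1,n3} ∩ {n0,n1,n4} = {n0}; idom=n0

DF derivation:
  n1←n0: walk · to n0
  n1←n3: walk n3→n1 to n0
  n1←n4: walk n4→n1 to n0
  n0 → ∅
  n1 → {n1}
  n2 → ∅
  n3 → {n1}
  n4 → {n1}

DF(n1) = ["n1"]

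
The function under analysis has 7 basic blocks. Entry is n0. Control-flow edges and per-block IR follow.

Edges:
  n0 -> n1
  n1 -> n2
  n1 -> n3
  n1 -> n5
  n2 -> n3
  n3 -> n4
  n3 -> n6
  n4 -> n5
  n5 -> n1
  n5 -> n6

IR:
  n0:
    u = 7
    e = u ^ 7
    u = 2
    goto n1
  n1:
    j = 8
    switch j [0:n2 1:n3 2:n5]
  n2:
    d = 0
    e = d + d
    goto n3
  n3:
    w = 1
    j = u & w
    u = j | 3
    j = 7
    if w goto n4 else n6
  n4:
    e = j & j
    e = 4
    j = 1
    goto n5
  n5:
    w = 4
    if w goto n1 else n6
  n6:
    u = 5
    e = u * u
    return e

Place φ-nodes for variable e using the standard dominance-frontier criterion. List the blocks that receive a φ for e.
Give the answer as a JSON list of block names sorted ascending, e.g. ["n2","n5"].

idom tree: n1←n0 n2←n1 n3←n1 n4←n3 n5←n1 n6←n1
Dom∩ at merges:
  n1: preds {n0,n5}: {n0} ∩ {n0,n1,n5} = {n0}; idom=n0
  n3: preds {n1,n2}: {n0,n1} ∩ {n0,n1,n2} = {n0,n1}; idom=n1
  n5: preds {n1,n4}: {n0,n1} ∩ {n0,n1,n3,n4} = {n0,n1}; idom=n1
  n6: preds {n3,n5}: {n0,n1,n3} ∩ {n0,n1,n5} = {n0,n1}; idom=n1

Frontier:
  join n1 pred n0: · stop@n0
  join n1 pred n5: n5→n1 stop@n0
  join n3 pred n1: · stop@n1
  join n3 pred n2: n2 stop@n1
  join n5 pred n1: · stop@n1
  join n5 pred n4: n4→n3 stop@n1
  join n6 pred n3: n3 stop@n1
  join n6 pred n5: n5 stop@n1
  n0: DF=∅
  n1: DF={n1}
  n2: DF={n3}
  n3: DF={n5,n6}
  n4: DF={n5}
  n5: DF={n1,n6}
  n6: DF=∅

φ for e: defs {n0,n2,n4,n6}
  DF⁺ = {n1,n3,n5,n6}

Answer: ["n1", "n3", "n5", "n6"]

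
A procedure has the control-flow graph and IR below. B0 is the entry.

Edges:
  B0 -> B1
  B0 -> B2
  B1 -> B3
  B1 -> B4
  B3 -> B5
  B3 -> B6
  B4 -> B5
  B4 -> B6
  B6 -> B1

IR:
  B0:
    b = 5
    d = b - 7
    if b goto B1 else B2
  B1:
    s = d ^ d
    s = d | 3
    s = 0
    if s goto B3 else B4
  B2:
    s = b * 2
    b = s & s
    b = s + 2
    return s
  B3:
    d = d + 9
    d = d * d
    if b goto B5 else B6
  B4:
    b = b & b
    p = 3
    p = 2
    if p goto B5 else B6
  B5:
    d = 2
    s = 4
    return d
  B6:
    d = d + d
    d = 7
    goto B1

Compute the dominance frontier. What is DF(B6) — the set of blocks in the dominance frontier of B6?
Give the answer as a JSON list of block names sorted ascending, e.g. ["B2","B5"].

Answer: ["B1"]

Analysis:
idom tree: B1←B0 B2←B0 B3←B1 B4←B1 B5←B1 B6←B1
Dom at joins:
  B1: preds {B0,B6}: {B0} ∩ {B0,B1,B6} = {B0}; idom=B0
  B5: preds {B3,B4}: {B0,B1,B3} ∩ {B0,B1,B4} = {B0,B1}; idom=B1
  B6: preds {B3,B4}: {B0,B1,B3} ∩ {B0,B1,B4} = {B0,B1}; idom=B1

DF derivation:
  join B1 pred B0: · stop@B0
  join B1 pred B6: B6→B1 stop@B0
  join B5 pred B3: B3 stop@B1
  join B5 pred B4: B4 stop@B1
  join B6 pred B3: B3 stop@B1
  join B6 pred B4: B4 stop@B1
  DF(B0)=∅
  DF(B1)={B1}
  DF(B2)=∅
  DF(B3)={B5,B6}
  DF(B4)={B5,B6}
  DF(B5)=∅
  DF(B6)={B1}

DF(B6) = ["B1"]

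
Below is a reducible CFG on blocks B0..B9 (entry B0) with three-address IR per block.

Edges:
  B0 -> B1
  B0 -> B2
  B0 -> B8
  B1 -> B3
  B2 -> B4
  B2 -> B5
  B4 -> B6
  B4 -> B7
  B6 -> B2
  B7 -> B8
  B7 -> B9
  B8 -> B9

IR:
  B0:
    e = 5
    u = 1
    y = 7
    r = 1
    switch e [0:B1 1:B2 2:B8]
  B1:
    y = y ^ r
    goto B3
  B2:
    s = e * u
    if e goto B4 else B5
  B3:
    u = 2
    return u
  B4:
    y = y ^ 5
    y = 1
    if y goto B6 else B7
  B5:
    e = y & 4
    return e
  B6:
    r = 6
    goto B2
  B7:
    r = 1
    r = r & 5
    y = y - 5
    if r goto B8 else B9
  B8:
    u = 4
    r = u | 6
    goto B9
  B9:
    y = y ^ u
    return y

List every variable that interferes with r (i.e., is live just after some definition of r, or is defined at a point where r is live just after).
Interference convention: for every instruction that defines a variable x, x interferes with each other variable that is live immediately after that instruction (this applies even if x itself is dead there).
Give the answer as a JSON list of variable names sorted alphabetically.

Answer: ["e", "u", "y"]

Working:
def/use:
  B0: {e,r,u,y} / ∅
  B1: {y} / {r,y}
  B2: {s} / {e,u}
  B3: {u} / ∅
  B4: {y} / {y}
  B5: {e} / {y}
  B6: {r} / ∅
  B7: {r,y} / {y}
  B8: {r,u} / ∅
  B9: {y} / {u,y}

Backward fixpoint:
  B0: in=∅ out={e,r,u,y}
  B1: in={r,y} out=∅
  B2: in={e,u,y} out={e,u,y}
  B3: in=∅ out=∅
  B4: in={e,u,y} out={e,u,y}
  B5: in={y} out=∅
  B6: in={e,u,y} out={e,u,y}
  B7: in={u,y} out={u,y}
  B8: in={y} out={u,y}
  B9: in={u,y} out=∅

Conflict graph:
  e: {r,s,u,y}
  r: {e,u,y}
  s: {e,u,y}
  u: {e,r,s,y}
  y: {e,r,s,u}

N(r) = ["e", "u", "y"]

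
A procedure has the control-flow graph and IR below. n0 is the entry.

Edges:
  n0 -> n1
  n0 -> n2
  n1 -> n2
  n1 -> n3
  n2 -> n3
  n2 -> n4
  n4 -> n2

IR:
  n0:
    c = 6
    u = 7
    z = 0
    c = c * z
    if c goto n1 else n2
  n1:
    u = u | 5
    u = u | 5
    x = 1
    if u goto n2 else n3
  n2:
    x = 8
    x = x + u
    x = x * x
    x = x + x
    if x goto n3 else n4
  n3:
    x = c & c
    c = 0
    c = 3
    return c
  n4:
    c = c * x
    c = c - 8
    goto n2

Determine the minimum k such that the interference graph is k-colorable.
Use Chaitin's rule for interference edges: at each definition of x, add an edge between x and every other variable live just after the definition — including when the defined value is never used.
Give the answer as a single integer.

Per-block:
  n0 def {c,u,z} use ∅
  n1 def {u,x} use {u}
  n2 def {x} use {u}
  n3 def {c,x} use {c}
  n4 def {c} use {c,x}

Backward fixpoint:
  live n0: ∅→{c,u}
  live n1: {c,u}→{c,u}
  live n2: {c,u}→{c,u,x}
  live n3: {c}→∅
  live n4: {c,u,x}→{c,u}

Interference:
  c↔{u,x,z}
  u↔{c,x,z}
  x↔{c,u}
  z↔{c,u}

Registers:
  clique {c,u,x} ⇒ need ≥ 3
  assign c→R0 u→R1 x→R2 z→R2 — no edge inside a register ⇒ χ ≤ 3
  χ = 3

Answer: 3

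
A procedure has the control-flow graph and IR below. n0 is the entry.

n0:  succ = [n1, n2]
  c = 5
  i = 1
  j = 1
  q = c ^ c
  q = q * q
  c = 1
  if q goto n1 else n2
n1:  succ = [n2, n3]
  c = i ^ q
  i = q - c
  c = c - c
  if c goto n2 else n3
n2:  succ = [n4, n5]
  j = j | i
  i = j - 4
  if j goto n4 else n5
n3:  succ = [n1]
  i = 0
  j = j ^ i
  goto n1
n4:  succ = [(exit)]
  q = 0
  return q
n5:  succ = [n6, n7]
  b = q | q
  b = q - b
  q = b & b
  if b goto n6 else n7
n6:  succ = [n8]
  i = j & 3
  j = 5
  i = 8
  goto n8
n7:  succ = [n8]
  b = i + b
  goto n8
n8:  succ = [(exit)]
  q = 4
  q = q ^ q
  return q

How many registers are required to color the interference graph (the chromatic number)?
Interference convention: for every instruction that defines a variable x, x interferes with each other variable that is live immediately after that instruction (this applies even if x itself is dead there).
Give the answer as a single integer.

Answer: 4

Derivation:
def/use:
  n0: def={c,i,j,q} ue=∅
  n1: def={c,i} ue={i,q}
  n2: def={i,j} ue={i,j}
  n3: def={i,j} ue={j}
  n4: def={q} ue=∅
  n5: def={b,q} ue={q}
  n6: def={i,j} ue={j}
  n7: def={b} ue={b,i}
  n8: def={q} ue=∅

Liveness:
  live n0: ∅→{i,j,q}
  live n1: {i,j,q}→{i,j,q}
  live n2: {i,j,q}→{i,j,q}
  live n3: {j,q}→{i,j,q}
  live n4: ∅→∅
  live n5: {i,j,q}→{b,i,j}
  live n6: {j}→∅
  live n7: {b,i}→∅
  live n8: ∅→∅

Interfere edges:
  b↔{i,j,q}
  c↔{i,j,q}
  i↔{b,c,j,q}
  j↔{b,c,i,q}
  q↔{b,c,i,j}

Chromatic number:
  {b,i,j,q} pairwise interfere (4-clique) ⇒ χ ≥ 4
  assign b→R3 c→R3 i→R0 j→R1 q→R2 — no edge inside a register ⇒ χ ≤ 4
  χ = 4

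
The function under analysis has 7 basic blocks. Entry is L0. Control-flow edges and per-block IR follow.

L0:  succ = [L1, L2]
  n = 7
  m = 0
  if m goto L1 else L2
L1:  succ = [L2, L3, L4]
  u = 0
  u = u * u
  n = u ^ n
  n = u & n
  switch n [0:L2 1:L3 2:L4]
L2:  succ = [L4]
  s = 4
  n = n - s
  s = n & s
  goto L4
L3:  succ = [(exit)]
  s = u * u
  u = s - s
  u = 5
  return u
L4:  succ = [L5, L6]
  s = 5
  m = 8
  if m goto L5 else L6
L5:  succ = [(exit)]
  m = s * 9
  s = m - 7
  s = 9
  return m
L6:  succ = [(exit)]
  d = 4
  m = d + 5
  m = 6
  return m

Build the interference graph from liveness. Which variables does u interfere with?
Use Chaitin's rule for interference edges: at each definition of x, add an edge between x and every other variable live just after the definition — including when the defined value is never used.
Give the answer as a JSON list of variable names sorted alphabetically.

Answer: ["n"]

Derivation:
Per-block:
  L0: {m,n} / ∅
  L1: {n,u} / {n}
  L2: {n,s} / {n}
  L3: {s,u} / {u}
  L4: {m,s} / ∅
  L5: {m,s} / {s}
  L6: {d,m} / ∅

Backward fixpoint:
  L0: in=∅ out={n}
  L1: in={n} out={n,u}
  L2: in={n} out=∅
  L3: in={u} out=∅
  L4: in=∅ out={s}
  L5: in={s} out=∅
  L6: in=∅ out=∅

Interfere edges:
  d↔∅
  m↔{n,s}
  n↔{m,s,u}
  s↔{m,n}
  u↔{n}

N(u) = ["n"]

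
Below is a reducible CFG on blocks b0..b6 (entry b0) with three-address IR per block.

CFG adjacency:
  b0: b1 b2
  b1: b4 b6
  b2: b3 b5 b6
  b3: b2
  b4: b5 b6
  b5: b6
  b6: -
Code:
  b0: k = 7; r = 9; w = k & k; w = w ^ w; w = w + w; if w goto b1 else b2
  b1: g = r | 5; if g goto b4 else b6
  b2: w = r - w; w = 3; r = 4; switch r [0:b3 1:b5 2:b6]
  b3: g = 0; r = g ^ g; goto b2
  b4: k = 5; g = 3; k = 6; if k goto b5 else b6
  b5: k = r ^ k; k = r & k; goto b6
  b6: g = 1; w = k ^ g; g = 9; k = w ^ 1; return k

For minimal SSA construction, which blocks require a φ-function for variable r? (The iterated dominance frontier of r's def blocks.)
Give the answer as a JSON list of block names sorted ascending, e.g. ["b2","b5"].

idom tree: b1←b0 b2←b0 b3←b2 b4←b1 b5←b0 b6←b0
Dom∩ at merges:
  b2: preds {b0,b3}: {b0} ∩ {b0,b2,b3} = {b0}; idom=b0
  b5: preds {b2,b4}: {b0,b2} ∩ {b0,b1,b4} = {b0}; idom=b0
  b6: preds {b1,b2,b4,b5}: {b0,b1} ∩ {b0,b2} ∩ {b0,b1,b4} ∩ {b0,b5} = {b0}; idom=b0

DF derivation:
  join b2 pred b0: · stop@b0
  join b2 pred b3: b3→b2 stop@b0
  join b5 pred b2: b2 stop@b0
  join b5 pred b4: b4→b1 stop@b0
  join b6 pred b1: b1 stop@b0
  join b6 pred b2: b2 stop@b0
  join b6 pred b4: b4→b1 stop@b0
  join b6 pred b5: b5 stop@b0
  DF(b0)=∅
  DF(b1)={b5,b6}
  DF(b2)={b2,b5,b6}
  DF(b3)={b2}
  DF(b4)={b5,b6}
  DF(b5)={b6}
  DF(b6)=∅

φ for r: defs {b0,b2,b3}
  DF⁺ = {b2,b5,b6}

Answer: ["b2", "b5", "b6"]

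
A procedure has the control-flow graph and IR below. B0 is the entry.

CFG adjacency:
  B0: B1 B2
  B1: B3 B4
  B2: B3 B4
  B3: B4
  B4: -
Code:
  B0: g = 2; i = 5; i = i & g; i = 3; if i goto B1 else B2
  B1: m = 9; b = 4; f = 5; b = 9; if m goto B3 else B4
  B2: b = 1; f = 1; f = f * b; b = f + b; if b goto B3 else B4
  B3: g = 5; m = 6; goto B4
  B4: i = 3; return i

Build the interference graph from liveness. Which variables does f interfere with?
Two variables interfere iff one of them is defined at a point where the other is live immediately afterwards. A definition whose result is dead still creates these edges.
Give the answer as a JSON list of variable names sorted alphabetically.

Per-block:
  B0: def={g,i} ue=∅
  B1: def={b,f,m} ue=∅
  B2: def={b,f} ue=∅
  B3: def={g,m} ue=∅
  B4: def={i} ue=∅

Backward fixpoint:
  live B0: ∅→∅
  live B1: ∅→∅
  live B2: ∅→∅
  live B3: ∅→∅
  live B4: ∅→∅

Interfere edges:
  b — {f,m}
  f — {b,m}
  g — {i}
  i — {g}
  m — {b,f}

N(f) = ["b", "m"]

Answer: ["b", "m"]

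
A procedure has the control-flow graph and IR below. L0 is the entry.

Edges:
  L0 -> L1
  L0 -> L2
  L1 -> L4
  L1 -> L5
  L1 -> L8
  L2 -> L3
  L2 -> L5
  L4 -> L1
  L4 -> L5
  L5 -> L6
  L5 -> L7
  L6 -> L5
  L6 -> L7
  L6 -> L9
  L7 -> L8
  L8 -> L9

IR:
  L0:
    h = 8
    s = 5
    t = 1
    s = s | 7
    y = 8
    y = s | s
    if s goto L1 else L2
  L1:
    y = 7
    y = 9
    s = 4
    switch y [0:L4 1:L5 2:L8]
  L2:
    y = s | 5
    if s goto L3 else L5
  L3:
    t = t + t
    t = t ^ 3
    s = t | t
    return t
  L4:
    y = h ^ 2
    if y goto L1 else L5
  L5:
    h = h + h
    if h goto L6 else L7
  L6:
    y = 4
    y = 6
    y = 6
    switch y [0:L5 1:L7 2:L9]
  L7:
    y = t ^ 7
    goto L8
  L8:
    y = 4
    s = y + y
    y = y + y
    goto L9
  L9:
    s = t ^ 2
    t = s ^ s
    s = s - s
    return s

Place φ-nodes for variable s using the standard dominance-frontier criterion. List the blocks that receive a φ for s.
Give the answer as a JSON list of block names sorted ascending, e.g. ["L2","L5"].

idom tree: L1←L0 L2←L0 L3←L2 L4←L1 L5←L0 L6←L5 L7←L5 L8←L0 L9←L0
Join-block Dom:
  L1: preds {L0,L4}: {L0} ∩ {L0,L1,L4} = {L0}; idom=L0
  L5: preds {L1,L2,L4,L6}: {L0,L1} ∩ {L0,L2} ∩ {L0,L1,L4} ∩ {L0,L5,L6} = {L0}; idom=L0
  L7: preds {L5,L6}: {L0,L5} ∩ {L0,L5,L6} = {L0,L5}; idom=L5
  L8: preds {L1,L7}: {L0,L1} ∩ {L0,L5,L7} = {L0}; idom=L0
  L9: preds {L6,L8}: {L0,L5,L6} ∩ {L0,L8} = {L0}; idom=L0

DF walk-up:
  join L1 pred L0: · stop@L0
  join L1 pred L4: L4→L1 stop@L0
  join L5 pred L1: L1 stop@L0
  join L5 pred L2: L2 stop@L0
  join L5 pred L4: L4→L1 stop@L0
  join L5 pred L6: L6→L5 stop@L0
  join L7 pred L5: · stop@L5
  join L7 pred L6: L6 stop@L5
  join L8 pred L1: L1 stop@L0
  join L8 pred L7: L7→L5 stop@L0
  join L9 pred L6: L6→L5 stop@L0
  join L9 pred L8: L8 stop@L0
  L0 → ∅
  L1 → {L1,L5,L8}
  L2 → {L5}
  L3 → ∅
  L4 → {L1,L5}
  L5 → {L5,L8,L9}
  L6 → {L5,L7,L9}
  L7 → {L8}
  L8 → {L9}
  L9 → ∅

φ for s: defs {L0,L1,L3,L8,L9}
  DF⁺ = {L1,L5,L8,L9}

Answer: ["L1", "L5", "L8", "L9"]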